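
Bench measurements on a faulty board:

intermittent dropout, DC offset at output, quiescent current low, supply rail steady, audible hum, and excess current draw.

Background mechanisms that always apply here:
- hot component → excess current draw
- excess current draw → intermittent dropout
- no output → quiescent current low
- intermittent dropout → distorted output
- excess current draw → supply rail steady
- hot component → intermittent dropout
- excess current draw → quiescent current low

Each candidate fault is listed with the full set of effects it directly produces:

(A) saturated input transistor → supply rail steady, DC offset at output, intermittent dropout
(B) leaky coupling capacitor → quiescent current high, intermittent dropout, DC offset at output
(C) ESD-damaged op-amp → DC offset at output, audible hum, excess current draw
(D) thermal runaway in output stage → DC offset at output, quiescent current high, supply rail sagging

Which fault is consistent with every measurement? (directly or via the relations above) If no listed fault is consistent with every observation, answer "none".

C

Checking each candidate against the observations:
(A) saturated input transistor — does not account for quiescent current low, audible hum, excess current draw
(B) leaky coupling capacitor — fails on quiescent current low, supply rail steady, audible hum, excess current draw (predicts quiescent current high, not quiescent current low)
(C) ESD-damaged op-amp — intermittent dropout match (through excess current draw → intermittent dropout); DC offset at output match; quiescent current low match (through excess current draw → quiescent current low); supply rail steady match (through excess current draw → supply rail steady); audible hum match; excess current draw match
(D) thermal runaway in output stage — intermittent dropout miss; DC offset at output match; quiescent current low miss; supply rail steady miss; audible hum miss; excess current draw miss
(C) is the only candidate with no mismatches.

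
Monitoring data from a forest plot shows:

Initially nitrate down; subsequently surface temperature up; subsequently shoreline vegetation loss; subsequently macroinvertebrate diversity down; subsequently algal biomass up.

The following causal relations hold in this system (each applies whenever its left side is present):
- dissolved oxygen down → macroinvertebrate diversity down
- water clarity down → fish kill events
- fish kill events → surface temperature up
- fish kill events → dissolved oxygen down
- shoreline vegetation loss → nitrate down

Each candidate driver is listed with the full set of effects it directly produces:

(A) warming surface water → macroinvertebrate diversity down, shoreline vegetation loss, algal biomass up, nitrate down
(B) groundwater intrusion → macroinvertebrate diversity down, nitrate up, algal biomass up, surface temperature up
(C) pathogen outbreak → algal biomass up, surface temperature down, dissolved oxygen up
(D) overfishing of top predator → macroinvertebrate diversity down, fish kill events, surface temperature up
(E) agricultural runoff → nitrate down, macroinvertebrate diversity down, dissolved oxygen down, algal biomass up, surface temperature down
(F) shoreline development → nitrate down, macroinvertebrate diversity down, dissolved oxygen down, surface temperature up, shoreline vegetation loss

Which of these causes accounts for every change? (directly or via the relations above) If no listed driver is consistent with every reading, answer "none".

Per-candidate check:
(A) warming surface water — does not account for surface temperature up
(B) groundwater intrusion — nitrate down -; surface temperature up +; shoreline vegetation loss -; macroinvertebrate diversity down +; algal biomass up +
(C) pathogen outbreak — fails on nitrate down, surface temperature up, shoreline vegetation loss, macroinvertebrate diversity down (predicts surface temperature down, not surface temperature up)
(D) overfishing of top predator — does not account for nitrate down, shoreline vegetation loss, algal biomass up
(E) agricultural runoff — fails on surface temperature up, shoreline vegetation loss (predicts surface temperature down, not surface temperature up)
(F) shoreline development — does not account for algal biomass up
Every candidate fails on at least one observation.

none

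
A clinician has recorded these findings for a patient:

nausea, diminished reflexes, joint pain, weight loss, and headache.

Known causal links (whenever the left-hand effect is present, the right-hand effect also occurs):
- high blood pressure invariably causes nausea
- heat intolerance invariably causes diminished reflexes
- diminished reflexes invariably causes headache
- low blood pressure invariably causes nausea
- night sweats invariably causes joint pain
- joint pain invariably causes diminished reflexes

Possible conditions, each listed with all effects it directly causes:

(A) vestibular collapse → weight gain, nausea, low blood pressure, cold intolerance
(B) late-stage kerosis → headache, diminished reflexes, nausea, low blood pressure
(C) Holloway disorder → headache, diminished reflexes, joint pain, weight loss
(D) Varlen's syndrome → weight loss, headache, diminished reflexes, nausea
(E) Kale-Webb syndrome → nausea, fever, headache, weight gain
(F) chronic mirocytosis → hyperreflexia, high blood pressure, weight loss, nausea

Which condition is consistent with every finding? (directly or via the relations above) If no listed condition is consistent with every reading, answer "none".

none

Testing each hypothesis:
(A) vestibular collapse — nausea +; diminished reflexes -; joint pain -; weight loss -; headache -
(B) late-stage kerosis — nausea +; diminished reflexes +; joint pain -; weight loss -; headache +
(C) Holloway disorder — nausea -; diminished reflexes +; joint pain +; weight loss +; headache +
(D) Varlen's syndrome — nausea +; diminished reflexes +; joint pain -; weight loss +; headache +
(E) Kale-Webb syndrome — fails on diminished reflexes, joint pain, weight loss (predicts weight gain, not weight loss)
(F) chronic mirocytosis — nausea +; diminished reflexes -; joint pain -; weight loss +; headache -
None of the listed candidates fits everything.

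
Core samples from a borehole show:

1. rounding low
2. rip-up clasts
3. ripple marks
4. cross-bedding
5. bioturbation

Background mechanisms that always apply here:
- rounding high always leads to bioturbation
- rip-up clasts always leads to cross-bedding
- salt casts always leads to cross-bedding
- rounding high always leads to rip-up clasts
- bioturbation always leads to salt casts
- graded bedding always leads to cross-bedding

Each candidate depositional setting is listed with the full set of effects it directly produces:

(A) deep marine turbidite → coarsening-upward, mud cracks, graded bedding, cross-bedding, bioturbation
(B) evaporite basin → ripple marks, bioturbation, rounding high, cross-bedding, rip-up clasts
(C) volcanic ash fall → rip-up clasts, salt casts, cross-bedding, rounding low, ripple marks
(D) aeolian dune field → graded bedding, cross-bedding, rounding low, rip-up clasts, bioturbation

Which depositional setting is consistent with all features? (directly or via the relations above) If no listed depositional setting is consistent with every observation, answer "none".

For each candidate, compare predicted effects to what was observed:
(A) deep marine turbidite — does not account for rounding low, rip-up clasts, ripple marks
(B) evaporite basin — fails on rounding low (predicts rounding high, not rounding low)
(C) volcanic ash fall — does not account for bioturbation
(D) aeolian dune field — does not account for ripple marks
None of the listed candidates fits everything.

none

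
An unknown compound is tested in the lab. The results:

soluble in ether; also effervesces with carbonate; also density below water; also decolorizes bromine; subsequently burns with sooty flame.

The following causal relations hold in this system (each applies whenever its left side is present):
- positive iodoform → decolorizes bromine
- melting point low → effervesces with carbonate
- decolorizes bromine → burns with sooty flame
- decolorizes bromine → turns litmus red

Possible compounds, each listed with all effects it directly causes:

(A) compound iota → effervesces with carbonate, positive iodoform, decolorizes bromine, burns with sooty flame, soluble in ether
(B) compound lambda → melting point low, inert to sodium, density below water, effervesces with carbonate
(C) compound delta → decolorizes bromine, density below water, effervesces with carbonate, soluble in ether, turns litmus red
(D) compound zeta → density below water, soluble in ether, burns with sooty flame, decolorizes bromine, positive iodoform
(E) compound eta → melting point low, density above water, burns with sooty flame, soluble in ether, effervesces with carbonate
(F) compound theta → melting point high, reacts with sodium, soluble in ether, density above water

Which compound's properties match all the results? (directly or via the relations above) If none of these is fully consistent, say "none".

C

Testing each hypothesis:
(A) compound iota — does not account for density below water
(B) compound lambda — soluble in ether miss; effervesces with carbonate match; density below water match; decolorizes bromine miss; burns with sooty flame miss
(C) compound delta — soluble in ether match; effervesces with carbonate match; density below water match; decolorizes bromine match; burns with sooty flame match (via decolorizes bromine → burns with sooty flame)
(D) compound zeta — does not account for effervesces with carbonate
(E) compound eta — fails on density below water, decolorizes bromine (predicts density above water, not density below water)
(F) compound theta — fails on effervesces with carbonate, density below water, decolorizes bromine, burns with sooty flame (predicts density above water, not density below water)
(C) alone accounts for all the evidence.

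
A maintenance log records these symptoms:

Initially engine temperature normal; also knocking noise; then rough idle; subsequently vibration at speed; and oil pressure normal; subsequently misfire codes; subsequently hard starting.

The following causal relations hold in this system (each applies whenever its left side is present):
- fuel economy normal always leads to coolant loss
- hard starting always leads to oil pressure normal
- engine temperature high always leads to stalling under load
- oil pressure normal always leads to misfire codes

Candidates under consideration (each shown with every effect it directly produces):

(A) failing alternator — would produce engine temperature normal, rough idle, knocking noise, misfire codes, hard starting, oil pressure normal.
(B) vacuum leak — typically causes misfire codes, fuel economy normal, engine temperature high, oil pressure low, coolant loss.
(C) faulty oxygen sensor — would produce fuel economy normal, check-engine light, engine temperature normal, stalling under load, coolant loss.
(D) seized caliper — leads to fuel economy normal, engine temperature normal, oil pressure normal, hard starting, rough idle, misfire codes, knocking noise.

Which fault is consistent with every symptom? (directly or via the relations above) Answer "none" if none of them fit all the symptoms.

none

For each candidate, compare predicted effects to what was observed:
(A) failing alternator — engine temperature normal +; knocking noise +; rough idle +; vibration at speed -; oil pressure normal +; misfire codes +; hard starting +
(B) vacuum leak — engine temperature normal -; knocking noise -; rough idle -; vibration at speed -; oil pressure normal -; misfire codes +; hard starting -
(C) faulty oxygen sensor — does not account for knocking noise, rough idle, vibration at speed, oil pressure normal, misfire codes, hard starting
(D) seized caliper — does not account for vibration at speed
Every candidate fails on at least one observation.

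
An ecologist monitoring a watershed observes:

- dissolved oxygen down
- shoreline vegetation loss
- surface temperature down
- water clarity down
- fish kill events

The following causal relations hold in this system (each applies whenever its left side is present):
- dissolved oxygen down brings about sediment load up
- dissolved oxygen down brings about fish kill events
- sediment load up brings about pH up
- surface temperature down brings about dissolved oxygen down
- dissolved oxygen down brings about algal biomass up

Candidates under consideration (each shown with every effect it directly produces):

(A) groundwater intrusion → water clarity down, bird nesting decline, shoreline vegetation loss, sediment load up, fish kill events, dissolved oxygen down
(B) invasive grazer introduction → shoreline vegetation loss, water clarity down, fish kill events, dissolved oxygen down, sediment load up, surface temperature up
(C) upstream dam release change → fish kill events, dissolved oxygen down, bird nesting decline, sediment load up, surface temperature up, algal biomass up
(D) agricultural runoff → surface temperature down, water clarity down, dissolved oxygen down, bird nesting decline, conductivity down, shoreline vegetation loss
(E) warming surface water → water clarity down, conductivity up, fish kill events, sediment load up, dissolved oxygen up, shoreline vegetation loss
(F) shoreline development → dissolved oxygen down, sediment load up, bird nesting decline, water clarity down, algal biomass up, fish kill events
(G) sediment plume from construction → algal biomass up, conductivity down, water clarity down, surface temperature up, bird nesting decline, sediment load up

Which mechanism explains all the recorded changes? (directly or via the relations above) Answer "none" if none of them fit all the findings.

D

Checking each candidate against the observations:
(A) groundwater intrusion — does not account for surface temperature down
(B) invasive grazer introduction — fails on surface temperature down (predicts surface temperature up, not surface temperature down)
(C) upstream dam release change — dissolved oxygen down ✓; shoreline vegetation loss ✗; surface temperature down ✗; water clarity down ✗; fish kill events ✓
(D) agricultural runoff — accounts for every observation (fish kill events by dissolved oxygen down → fish kill events)
(E) warming surface water — fails on dissolved oxygen down, surface temperature down (predicts dissolved oxygen up, not dissolved oxygen down)
(F) shoreline development — does not account for shoreline vegetation loss, surface temperature down
(G) sediment plume from construction — fails on dissolved oxygen down, shoreline vegetation loss, surface temperature down, fish kill events (predicts surface temperature up, not surface temperature down)
(D) alone accounts for all the evidence.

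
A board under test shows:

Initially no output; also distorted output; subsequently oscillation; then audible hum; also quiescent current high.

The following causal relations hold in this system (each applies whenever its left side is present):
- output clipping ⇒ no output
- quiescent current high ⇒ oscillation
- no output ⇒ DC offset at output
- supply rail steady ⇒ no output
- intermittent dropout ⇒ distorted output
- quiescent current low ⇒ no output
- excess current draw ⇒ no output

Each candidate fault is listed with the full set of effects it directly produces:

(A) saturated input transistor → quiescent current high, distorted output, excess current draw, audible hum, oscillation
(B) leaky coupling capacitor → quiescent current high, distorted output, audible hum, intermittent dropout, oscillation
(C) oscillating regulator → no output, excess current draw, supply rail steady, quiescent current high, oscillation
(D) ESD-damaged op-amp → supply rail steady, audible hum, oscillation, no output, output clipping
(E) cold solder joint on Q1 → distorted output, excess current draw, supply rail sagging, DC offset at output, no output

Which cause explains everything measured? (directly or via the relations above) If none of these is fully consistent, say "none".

A

Per-candidate check:
(A) saturated input transistor — accounts for every observation (no output through excess current draw → no output)
(B) leaky coupling capacitor — does not account for no output
(C) oscillating regulator — no output ✓; distorted output ✗; oscillation ✓; audible hum ✗; quiescent current high ✓
(D) ESD-damaged op-amp — does not account for distorted output, quiescent current high
(E) cold solder joint on Q1 — no output ✓; distorted output ✓; oscillation ✗; audible hum ✗; quiescent current high ✗
(A) is the only candidate with no mismatches.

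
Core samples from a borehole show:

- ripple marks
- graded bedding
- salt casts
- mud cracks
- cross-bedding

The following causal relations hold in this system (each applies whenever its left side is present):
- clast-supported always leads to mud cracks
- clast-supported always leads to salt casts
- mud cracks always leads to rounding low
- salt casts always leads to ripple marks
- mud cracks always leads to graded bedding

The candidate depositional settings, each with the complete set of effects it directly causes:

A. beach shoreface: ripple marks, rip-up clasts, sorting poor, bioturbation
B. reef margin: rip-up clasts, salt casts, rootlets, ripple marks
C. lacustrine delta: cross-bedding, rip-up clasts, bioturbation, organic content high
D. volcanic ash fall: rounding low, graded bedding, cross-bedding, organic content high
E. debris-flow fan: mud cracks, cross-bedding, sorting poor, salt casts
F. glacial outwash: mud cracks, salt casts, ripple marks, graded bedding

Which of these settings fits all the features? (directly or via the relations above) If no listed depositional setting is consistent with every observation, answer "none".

E

Checking each candidate against the observations:
(A) beach shoreface — ripple marks ✓; graded bedding ✗; salt casts ✗; mud cracks ✗; cross-bedding ✗
(B) reef margin — ripple marks ✓; graded bedding ✗; salt casts ✓; mud cracks ✗; cross-bedding ✗
(C) lacustrine delta — does not account for ripple marks, graded bedding, salt casts, mud cracks
(D) volcanic ash fall — does not account for ripple marks, salt casts, mud cracks
(E) debris-flow fan — accounts for every observation (ripple marks via salt casts → ripple marks)
(F) glacial outwash — does not account for cross-bedding
Only (E) is consistent with every observation.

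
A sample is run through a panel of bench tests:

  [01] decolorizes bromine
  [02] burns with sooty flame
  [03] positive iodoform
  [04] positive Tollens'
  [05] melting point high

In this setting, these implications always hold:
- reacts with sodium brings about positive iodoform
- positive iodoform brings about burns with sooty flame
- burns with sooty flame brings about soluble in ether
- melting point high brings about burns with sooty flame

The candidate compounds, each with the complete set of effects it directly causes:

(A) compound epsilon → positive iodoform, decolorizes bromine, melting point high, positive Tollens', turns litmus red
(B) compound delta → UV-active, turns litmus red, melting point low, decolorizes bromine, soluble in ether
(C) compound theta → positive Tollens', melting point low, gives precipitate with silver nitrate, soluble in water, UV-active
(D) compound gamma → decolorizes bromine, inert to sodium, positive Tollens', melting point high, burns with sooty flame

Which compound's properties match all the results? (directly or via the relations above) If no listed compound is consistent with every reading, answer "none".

A

Per-candidate check:
(A) compound epsilon — decolorizes bromine +; burns with sooty flame + (through melting point high → burns with sooty flame); positive iodoform +; positive Tollens' +; melting point high +
(B) compound delta — decolorizes bromine +; burns with sooty flame -; positive iodoform -; positive Tollens' -; melting point high -
(C) compound theta — decolorizes bromine -; burns with sooty flame -; positive iodoform -; positive Tollens' +; melting point high -
(D) compound gamma — decolorizes bromine +; burns with sooty flame +; positive iodoform -; positive Tollens' +; melting point high +
(A) alone accounts for all the evidence.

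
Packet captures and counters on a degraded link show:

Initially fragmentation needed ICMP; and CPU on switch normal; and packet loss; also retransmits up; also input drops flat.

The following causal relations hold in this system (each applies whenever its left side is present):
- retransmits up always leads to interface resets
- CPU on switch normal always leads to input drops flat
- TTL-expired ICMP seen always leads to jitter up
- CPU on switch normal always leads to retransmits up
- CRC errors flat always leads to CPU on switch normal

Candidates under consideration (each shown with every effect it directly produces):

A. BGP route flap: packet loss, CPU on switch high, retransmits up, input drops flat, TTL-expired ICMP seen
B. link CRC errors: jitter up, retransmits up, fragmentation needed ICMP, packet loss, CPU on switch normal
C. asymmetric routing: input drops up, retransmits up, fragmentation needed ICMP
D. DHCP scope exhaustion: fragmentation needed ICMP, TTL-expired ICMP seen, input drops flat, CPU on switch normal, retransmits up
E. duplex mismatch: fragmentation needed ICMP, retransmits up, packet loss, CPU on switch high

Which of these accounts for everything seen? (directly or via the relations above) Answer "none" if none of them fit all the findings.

For each candidate, compare predicted effects to what was observed:
(A) BGP route flap — fails on fragmentation needed ICMP, CPU on switch normal (predicts CPU on switch high, not CPU on switch normal)
(B) link CRC errors — accounts for every observation (input drops flat by CPU on switch normal → input drops flat)
(C) asymmetric routing — fragmentation needed ICMP match; CPU on switch normal miss; packet loss miss; retransmits up match; input drops flat miss
(D) DHCP scope exhaustion — does not account for packet loss
(E) duplex mismatch — fails on CPU on switch normal, input drops flat (predicts CPU on switch high, not CPU on switch normal)
(B) alone accounts for all the evidence.

B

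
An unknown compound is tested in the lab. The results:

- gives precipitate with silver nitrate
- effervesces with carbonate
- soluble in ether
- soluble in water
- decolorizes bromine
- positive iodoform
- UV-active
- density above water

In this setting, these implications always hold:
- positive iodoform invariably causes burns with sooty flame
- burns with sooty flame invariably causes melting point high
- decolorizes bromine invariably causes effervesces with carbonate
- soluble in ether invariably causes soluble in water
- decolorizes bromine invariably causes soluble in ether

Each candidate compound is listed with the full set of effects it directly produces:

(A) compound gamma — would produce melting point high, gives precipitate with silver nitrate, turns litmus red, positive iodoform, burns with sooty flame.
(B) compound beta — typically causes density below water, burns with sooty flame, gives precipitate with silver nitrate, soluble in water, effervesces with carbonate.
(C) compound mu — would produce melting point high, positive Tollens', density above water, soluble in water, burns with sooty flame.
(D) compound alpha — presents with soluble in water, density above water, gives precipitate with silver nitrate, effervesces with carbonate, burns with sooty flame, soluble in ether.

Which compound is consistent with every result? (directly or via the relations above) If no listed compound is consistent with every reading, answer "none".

Checking each candidate against the observations:
(A) compound gamma — gives precipitate with silver nitrate yes; effervesces with carbonate NO; soluble in ether NO; soluble in water NO; decolorizes bromine NO; positive iodoform yes; UV-active NO; density above water NO
(B) compound beta — fails on soluble in ether, decolorizes bromine, positive iodoform, UV-active, density above water (predicts density below water, not density above water)
(C) compound mu — gives precipitate with silver nitrate NO; effervesces with carbonate NO; soluble in ether NO; soluble in water yes; decolorizes bromine NO; positive iodoform NO; UV-active NO; density above water yes
(D) compound alpha — gives precipitate with silver nitrate yes; effervesces with carbonate yes; soluble in ether yes; soluble in water yes; decolorizes bromine NO; positive iodoform NO; UV-active NO; density above water yes
None of the listed candidates fits everything.

none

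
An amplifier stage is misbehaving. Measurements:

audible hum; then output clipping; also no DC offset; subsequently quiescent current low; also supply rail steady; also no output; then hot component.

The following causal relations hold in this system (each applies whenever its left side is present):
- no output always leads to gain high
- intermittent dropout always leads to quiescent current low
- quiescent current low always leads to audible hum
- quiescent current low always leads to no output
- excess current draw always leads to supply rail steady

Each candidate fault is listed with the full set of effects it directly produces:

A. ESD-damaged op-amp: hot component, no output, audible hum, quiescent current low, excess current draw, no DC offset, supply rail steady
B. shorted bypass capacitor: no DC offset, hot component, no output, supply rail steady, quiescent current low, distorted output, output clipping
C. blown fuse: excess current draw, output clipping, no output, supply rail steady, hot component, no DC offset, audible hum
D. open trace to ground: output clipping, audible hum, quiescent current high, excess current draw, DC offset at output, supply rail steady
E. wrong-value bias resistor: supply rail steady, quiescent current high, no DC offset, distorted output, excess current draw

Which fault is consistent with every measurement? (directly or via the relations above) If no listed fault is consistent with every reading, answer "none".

Testing each hypothesis:
(A) ESD-damaged op-amp — audible hum ✓; output clipping ✗; no DC offset ✓; quiescent current low ✓; supply rail steady ✓; no output ✓; hot component ✓
(B) shorted bypass capacitor — accounts for every observation (audible hum through quiescent current low → audible hum)
(C) blown fuse — audible hum ✓; output clipping ✓; no DC offset ✓; quiescent current low ✗; supply rail steady ✓; no output ✓; hot component ✓
(D) open trace to ground — fails on no DC offset, quiescent current low, no output, hot component (predicts DC offset at output, not no DC offset; predicts quiescent current high, not quiescent current low)
(E) wrong-value bias resistor — audible hum ✗; output clipping ✗; no DC offset ✓; quiescent current low ✗; supply rail steady ✓; no output ✗; hot component ✗
Only (B) is consistent with every observation.

B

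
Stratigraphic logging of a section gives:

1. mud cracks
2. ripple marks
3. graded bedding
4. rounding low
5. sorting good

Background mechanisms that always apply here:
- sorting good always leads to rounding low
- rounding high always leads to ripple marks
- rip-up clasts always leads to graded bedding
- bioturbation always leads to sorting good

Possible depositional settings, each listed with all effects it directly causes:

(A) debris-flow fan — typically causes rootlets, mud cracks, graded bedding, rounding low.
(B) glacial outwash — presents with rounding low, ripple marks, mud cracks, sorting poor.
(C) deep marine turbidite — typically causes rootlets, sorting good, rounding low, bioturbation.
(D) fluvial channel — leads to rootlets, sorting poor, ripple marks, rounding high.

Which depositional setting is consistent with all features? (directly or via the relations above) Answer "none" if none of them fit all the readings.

Per-candidate check:
(A) debris-flow fan — does not account for ripple marks, sorting good
(B) glacial outwash — mud cracks ✓; ripple marks ✓; graded bedding ✗; rounding low ✓; sorting good ✗
(C) deep marine turbidite — mud cracks ✗; ripple marks ✗; graded bedding ✗; rounding low ✓; sorting good ✓
(D) fluvial channel — mud cracks ✗; ripple marks ✓; graded bedding ✗; rounding low ✗; sorting good ✗
No candidate is consistent with all observations.

none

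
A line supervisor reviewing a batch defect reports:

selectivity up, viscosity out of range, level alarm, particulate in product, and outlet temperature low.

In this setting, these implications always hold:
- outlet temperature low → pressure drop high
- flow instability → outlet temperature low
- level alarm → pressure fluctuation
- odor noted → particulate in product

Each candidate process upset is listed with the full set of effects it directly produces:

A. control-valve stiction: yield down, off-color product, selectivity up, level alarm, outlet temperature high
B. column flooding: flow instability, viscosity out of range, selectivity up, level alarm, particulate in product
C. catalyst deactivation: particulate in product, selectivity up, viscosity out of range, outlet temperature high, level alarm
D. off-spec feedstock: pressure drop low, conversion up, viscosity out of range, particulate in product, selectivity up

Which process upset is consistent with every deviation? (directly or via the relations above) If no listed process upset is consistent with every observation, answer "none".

B

Per-candidate check:
(A) control-valve stiction — fails on viscosity out of range, particulate in product, outlet temperature low (predicts outlet temperature high, not outlet temperature low)
(B) column flooding — selectivity up +; viscosity out of range +; level alarm +; particulate in product +; outlet temperature low + (through flow instability → outlet temperature low)
(C) catalyst deactivation — selectivity up +; viscosity out of range +; level alarm +; particulate in product +; outlet temperature low -
(D) off-spec feedstock — selectivity up +; viscosity out of range +; level alarm -; particulate in product +; outlet temperature low -
(B) alone accounts for all the evidence.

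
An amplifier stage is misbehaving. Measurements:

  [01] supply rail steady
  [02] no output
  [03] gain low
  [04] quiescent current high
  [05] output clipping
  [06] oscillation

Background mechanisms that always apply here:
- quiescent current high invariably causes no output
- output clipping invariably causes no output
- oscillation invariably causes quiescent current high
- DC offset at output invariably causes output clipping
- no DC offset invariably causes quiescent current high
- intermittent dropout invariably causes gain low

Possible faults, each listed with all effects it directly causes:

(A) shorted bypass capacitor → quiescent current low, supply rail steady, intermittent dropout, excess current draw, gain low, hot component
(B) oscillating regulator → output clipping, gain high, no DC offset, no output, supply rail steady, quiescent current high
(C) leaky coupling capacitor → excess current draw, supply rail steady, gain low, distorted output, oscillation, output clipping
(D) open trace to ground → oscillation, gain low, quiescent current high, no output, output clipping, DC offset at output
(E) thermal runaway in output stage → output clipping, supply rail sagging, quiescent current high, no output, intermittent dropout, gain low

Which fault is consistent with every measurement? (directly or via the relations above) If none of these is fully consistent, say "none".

C

Testing each hypothesis:
(A) shorted bypass capacitor — fails on no output, quiescent current high, output clipping, oscillation (predicts quiescent current low, not quiescent current high)
(B) oscillating regulator — fails on gain low, oscillation (predicts gain high, not gain low)
(C) leaky coupling capacitor — supply rail steady ✓; no output ✓ (through output clipping → no output); gain low ✓; quiescent current high ✓ (through oscillation → quiescent current high); output clipping ✓; oscillation ✓
(D) open trace to ground — supply rail steady ✗; no output ✓; gain low ✓; quiescent current high ✓; output clipping ✓; oscillation ✓
(E) thermal runaway in output stage — supply rail steady ✗; no output ✓; gain low ✓; quiescent current high ✓; output clipping ✓; oscillation ✗
(C) is the only candidate with no mismatches.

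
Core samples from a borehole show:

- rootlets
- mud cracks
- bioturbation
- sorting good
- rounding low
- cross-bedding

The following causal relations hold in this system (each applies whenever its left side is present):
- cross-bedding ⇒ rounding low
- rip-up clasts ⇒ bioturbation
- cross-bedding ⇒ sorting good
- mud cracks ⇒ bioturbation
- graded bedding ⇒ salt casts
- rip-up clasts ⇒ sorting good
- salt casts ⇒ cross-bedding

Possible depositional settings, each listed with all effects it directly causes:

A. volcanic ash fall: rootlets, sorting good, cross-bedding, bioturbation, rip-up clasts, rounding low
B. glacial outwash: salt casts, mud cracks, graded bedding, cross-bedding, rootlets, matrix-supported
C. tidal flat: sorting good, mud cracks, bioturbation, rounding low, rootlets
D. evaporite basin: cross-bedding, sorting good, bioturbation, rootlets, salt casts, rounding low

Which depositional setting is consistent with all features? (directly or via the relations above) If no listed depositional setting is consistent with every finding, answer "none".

B

Testing each hypothesis:
(A) volcanic ash fall — rootlets +; mud cracks -; bioturbation +; sorting good +; rounding low +; cross-bedding +
(B) glacial outwash — accounts for every observation (bioturbation by mud cracks → bioturbation)
(C) tidal flat — rootlets +; mud cracks +; bioturbation +; sorting good +; rounding low +; cross-bedding -
(D) evaporite basin — rootlets +; mud cracks -; bioturbation +; sorting good +; rounding low +; cross-bedding +
(B) is the only candidate with no mismatches.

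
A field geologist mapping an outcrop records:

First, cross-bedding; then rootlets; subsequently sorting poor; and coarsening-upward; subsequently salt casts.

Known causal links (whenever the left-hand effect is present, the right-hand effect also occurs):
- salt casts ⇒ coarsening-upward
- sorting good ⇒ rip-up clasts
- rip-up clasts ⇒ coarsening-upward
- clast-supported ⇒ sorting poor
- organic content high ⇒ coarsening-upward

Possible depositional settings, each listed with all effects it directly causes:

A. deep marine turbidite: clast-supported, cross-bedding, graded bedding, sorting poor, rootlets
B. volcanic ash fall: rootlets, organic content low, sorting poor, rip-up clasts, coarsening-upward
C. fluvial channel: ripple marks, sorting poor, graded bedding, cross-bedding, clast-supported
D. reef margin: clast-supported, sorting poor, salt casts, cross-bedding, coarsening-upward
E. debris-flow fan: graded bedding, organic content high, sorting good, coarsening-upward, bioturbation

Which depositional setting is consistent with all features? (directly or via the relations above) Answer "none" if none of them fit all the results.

none

Testing each hypothesis:
(A) deep marine turbidite — cross-bedding +; rootlets +; sorting poor +; coarsening-upward -; salt casts -
(B) volcanic ash fall — does not account for cross-bedding, salt casts
(C) fluvial channel — does not account for rootlets, coarsening-upward, salt casts
(D) reef margin — cross-bedding +; rootlets -; sorting poor +; coarsening-upward +; salt casts +
(E) debris-flow fan — fails on cross-bedding, rootlets, sorting poor, salt casts (predicts sorting good, not sorting poor)
Every candidate fails on at least one observation.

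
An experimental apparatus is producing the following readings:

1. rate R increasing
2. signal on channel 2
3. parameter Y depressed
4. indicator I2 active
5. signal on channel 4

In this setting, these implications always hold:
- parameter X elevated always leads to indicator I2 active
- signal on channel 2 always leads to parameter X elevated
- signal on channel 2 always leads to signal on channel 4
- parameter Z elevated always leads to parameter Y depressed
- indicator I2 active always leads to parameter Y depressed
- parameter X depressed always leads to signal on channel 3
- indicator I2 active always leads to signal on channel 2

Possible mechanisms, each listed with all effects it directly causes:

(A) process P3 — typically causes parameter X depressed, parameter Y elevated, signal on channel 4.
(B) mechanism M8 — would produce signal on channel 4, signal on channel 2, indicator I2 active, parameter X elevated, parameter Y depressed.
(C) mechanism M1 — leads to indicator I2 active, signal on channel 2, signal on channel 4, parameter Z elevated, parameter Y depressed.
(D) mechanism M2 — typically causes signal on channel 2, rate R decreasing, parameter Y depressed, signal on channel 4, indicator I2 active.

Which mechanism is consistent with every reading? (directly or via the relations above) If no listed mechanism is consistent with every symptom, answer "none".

none

Per-candidate check:
(A) process P3 — rate R increasing NO; signal on channel 2 NO; parameter Y depressed NO; indicator I2 active NO; signal on channel 4 yes
(B) mechanism M8 — rate R increasing NO; signal on channel 2 yes; parameter Y depressed yes; indicator I2 active yes; signal on channel 4 yes
(C) mechanism M1 — rate R increasing NO; signal on channel 2 yes; parameter Y depressed yes; indicator I2 active yes; signal on channel 4 yes
(D) mechanism M2 — rate R increasing NO; signal on channel 2 yes; parameter Y depressed yes; indicator I2 active yes; signal on channel 4 yes
None of the listed candidates fits everything.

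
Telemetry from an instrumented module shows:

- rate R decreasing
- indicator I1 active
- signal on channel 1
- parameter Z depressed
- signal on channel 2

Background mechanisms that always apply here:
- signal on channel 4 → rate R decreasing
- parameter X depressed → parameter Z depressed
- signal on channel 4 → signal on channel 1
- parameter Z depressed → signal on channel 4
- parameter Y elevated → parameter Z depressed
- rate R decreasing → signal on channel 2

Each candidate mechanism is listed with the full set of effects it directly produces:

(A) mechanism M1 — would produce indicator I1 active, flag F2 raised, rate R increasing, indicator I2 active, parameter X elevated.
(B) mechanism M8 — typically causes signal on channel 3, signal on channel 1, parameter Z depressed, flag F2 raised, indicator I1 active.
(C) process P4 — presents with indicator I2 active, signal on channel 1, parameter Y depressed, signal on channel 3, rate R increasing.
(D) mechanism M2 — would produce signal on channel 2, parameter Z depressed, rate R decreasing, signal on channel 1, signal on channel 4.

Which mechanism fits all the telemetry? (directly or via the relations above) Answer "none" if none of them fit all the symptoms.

B

For each candidate, compare predicted effects to what was observed:
(A) mechanism M1 — fails on rate R decreasing, signal on channel 1, parameter Z depressed, signal on channel 2 (predicts rate R increasing, not rate R decreasing)
(B) mechanism M8 — rate R decreasing yes (through parameter Z depressed → signal on channel 4 → rate R decreasing); indicator I1 active yes; signal on channel 1 yes; parameter Z depressed yes; signal on channel 2 yes (through parameter Z depressed → signal on channel 4 → rate R decreasing → signal on channel 2)
(C) process P4 — fails on rate R decreasing, indicator I1 active, parameter Z depressed, signal on channel 2 (predicts rate R increasing, not rate R decreasing)
(D) mechanism M2 — does not account for indicator I1 active
(B) is the only candidate with no mismatches.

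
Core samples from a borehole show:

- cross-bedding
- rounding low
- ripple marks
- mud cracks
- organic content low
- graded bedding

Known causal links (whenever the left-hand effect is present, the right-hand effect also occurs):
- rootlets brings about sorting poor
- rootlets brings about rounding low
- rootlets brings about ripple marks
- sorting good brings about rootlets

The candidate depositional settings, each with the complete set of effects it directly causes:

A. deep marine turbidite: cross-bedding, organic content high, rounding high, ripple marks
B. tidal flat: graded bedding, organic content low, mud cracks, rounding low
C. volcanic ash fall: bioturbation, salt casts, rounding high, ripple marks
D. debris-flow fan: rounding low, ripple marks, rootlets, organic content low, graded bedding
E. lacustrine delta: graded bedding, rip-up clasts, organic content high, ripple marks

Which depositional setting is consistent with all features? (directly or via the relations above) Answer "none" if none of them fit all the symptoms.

Testing each hypothesis:
(A) deep marine turbidite — cross-bedding +; rounding low -; ripple marks +; mud cracks -; organic content low -; graded bedding -
(B) tidal flat — cross-bedding -; rounding low +; ripple marks -; mud cracks +; organic content low +; graded bedding +
(C) volcanic ash fall — fails on cross-bedding, rounding low, mud cracks, organic content low, graded bedding (predicts rounding high, not rounding low)
(D) debris-flow fan — cross-bedding -; rounding low +; ripple marks +; mud cracks -; organic content low +; graded bedding +
(E) lacustrine delta — cross-bedding -; rounding low -; ripple marks +; mud cracks -; organic content low -; graded bedding +
No candidate is consistent with all observations.

none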